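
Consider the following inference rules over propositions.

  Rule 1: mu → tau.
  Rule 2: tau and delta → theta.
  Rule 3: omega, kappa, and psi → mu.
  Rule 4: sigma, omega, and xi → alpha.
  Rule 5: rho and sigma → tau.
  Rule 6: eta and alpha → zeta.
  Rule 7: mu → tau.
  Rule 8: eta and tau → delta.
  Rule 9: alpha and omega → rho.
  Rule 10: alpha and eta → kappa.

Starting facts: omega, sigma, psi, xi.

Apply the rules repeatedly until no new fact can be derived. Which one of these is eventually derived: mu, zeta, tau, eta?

sigma, omega, and xi hold, so alpha follows (Rule 4).
From alpha and omega, Rule 9 gives rho.
From rho and sigma, Rule 5 gives tau.
mu would need omega, kappa, and psi (Rule 3), but kappa is never established. No rule produces eta, and it is not given. zeta would need eta and alpha (Rule 6), but eta is never established.

tau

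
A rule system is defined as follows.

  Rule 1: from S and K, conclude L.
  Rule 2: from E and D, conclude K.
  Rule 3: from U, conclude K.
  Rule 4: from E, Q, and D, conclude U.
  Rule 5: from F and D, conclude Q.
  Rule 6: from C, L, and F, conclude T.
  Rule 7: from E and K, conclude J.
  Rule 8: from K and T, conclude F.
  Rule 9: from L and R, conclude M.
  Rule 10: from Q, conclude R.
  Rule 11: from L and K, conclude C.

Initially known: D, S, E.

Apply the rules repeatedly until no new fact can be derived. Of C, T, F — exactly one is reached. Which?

E and D hold, so K follows (Rule 2).
S and K hold, so L follows (Rule 1).
From L and K, Rule 11 gives C.
F would need K and T (Rule 8), but T is never established. T would need C, L, and F (Rule 6), but F is never established.

C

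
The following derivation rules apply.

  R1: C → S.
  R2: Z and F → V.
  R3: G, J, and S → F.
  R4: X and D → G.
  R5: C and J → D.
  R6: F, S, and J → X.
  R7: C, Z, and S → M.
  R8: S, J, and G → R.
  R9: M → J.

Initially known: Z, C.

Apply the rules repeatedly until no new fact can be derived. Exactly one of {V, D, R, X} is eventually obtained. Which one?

D

From C, R1 gives S.
C, Z, and S hold, so M follows (R7).
M holds, so J follows (R9).
From C and J, R5 gives D.
V would need Z and F (R2), but F is never established. X would need F, S, and J (R6), but F is never established. R would need S, J, and G (R8), but G is never established.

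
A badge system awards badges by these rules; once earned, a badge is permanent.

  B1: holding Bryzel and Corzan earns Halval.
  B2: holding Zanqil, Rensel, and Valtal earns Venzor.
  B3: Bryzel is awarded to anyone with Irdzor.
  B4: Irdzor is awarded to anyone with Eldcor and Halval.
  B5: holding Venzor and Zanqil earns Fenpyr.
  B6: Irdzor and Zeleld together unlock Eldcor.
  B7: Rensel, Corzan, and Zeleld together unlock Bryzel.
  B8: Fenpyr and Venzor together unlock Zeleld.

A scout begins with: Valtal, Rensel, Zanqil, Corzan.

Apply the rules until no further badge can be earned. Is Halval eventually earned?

Yes

With Zanqil, Rensel, and Valtal, Venzor is earned (B2).
With Venzor and Zanqil, Fenpyr is earned (B5).
With Fenpyr and Venzor, Zeleld is earned (B8).
With Rensel, Corzan, and Zeleld, Bryzel is earned (B7).
With Bryzel and Corzan, Halval is earned (B1).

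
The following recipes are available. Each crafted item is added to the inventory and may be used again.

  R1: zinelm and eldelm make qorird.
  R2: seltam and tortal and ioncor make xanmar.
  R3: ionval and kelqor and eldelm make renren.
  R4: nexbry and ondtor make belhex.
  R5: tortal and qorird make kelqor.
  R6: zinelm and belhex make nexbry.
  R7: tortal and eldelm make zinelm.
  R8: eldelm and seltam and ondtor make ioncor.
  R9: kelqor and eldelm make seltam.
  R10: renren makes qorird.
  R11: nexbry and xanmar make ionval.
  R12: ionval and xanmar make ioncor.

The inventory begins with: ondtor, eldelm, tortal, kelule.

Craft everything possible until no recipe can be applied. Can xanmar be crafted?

Using R7, tortal and eldelm make zinelm.
Using R1, zinelm and eldelm make qorird.
Using R5, tortal and qorird make kelqor.
kelqor and eldelm → seltam (R9).
eldelm and seltam and ondtor → ioncor (R8).
seltam and tortal and ioncor → xanmar (R2).

Yes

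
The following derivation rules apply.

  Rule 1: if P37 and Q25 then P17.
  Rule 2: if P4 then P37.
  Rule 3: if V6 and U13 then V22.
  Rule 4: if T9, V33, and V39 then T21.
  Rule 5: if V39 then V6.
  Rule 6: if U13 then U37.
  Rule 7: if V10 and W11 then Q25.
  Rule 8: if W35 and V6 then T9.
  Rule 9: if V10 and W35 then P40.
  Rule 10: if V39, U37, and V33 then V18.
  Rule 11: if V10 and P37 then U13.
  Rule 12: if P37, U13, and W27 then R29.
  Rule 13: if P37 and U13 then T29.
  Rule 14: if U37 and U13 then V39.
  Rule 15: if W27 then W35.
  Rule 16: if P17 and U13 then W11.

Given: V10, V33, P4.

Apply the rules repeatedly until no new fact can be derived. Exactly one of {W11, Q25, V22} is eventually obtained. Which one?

V22

From P4, Rule 2 gives P37.
V10 and P37 hold, so U13 follows (Rule 11).
From U13, Rule 6 gives U37.
From U37 and U13, Rule 14 gives V39.
V39 holds, so V6 follows (Rule 5).
V6 and U13 hold, so V22 follows (Rule 3).
Q25 would need V10 and W11 (Rule 7), but W11 is never established. W11 would need P17 and U13 (Rule 16), but P17 is never established.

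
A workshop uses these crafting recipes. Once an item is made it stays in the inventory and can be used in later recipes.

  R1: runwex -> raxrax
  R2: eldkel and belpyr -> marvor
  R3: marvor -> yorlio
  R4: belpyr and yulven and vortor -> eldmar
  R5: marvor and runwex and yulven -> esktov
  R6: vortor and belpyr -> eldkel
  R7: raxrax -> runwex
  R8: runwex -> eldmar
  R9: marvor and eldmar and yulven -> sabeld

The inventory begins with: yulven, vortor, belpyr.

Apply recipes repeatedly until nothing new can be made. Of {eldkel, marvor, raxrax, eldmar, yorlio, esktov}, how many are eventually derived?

4

belpyr and yulven and vortor -> eldmar (R4).
Using R6, vortor and belpyr make eldkel.
eldkel and belpyr -> marvor (R2).
marvor -> yorlio (R3).
eldkel: reached.
marvor: reached.
raxrax would need runwex (R1), but runwex is never obtained.
eldmar: reached.
yorlio: reached.
esktov would need marvor, runwex, and yulven (R5), but runwex is never obtained.
Reached: eldkel, marvor, eldmar, and yorlio — 4 of the 6.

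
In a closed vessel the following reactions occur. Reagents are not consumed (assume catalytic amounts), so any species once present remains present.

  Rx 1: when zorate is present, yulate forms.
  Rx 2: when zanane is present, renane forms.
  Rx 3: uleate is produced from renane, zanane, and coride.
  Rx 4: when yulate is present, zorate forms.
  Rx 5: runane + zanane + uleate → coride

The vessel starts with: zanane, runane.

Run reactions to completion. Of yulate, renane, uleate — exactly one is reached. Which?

zanane present → renane forms (Rx 2).
yulate would need zorate (Rx 1), but zorate never forms. uleate would need renane, zanane, and coride (Rx 3), but coride never forms.

renane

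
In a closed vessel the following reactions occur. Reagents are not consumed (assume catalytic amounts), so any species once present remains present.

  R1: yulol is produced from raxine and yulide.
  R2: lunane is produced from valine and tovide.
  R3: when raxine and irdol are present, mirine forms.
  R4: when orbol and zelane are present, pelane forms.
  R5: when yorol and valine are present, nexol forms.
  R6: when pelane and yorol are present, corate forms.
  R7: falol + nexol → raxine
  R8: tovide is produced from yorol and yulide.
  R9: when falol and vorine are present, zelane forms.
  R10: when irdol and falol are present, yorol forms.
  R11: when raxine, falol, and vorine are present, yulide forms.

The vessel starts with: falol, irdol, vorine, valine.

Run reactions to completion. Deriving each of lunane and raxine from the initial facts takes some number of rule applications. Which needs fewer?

raxine

raxine: irdol and falol present → yorol forms (R10). yorol and valine present → nexol forms (R5). falol and nexol present → raxine forms (R7). [3 rule applications]
lunane: irdol and falol present → yorol forms (R10). yorol and valine present → nexol forms (R5). falol and nexol present → raxine forms (R7). raxine, falol, and vorine present → yulide forms (R11). yorol and yulide present → tovide forms (R8). valine and tovide present → lunane forms (R2). [6 rule applications]
raxine needs fewer.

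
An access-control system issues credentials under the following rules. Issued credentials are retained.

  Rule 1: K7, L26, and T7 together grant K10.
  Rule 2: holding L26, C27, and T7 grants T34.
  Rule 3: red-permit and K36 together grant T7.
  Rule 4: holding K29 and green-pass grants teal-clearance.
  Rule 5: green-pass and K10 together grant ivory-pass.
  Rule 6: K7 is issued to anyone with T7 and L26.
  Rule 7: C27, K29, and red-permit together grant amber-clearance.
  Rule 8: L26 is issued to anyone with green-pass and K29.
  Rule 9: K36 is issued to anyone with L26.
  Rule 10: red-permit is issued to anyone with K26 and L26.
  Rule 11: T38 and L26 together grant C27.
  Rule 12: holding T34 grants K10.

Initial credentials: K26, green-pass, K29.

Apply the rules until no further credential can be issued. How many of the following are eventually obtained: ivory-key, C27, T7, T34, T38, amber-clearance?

1

Holding green-pass and K29 grants L26 (Rule 8).
Holding K26 and L26 grants red-permit (Rule 10).
Holding L26 grants K36 (Rule 9).
Holding red-permit and K36 grants T7 (Rule 3).
No rule produces ivory-key, and it is not given.
C27 would need T38 and L26 (Rule 11), but T38 is never granted.
T7: reached.
T34 would need L26, C27, and T7 (Rule 2), but C27 is never granted.
No rule produces T38, and it is not given.
amber-clearance would need C27, K29, and red-permit (Rule 7), but C27 is never granted.
Reached: T7 — 1 of the 6.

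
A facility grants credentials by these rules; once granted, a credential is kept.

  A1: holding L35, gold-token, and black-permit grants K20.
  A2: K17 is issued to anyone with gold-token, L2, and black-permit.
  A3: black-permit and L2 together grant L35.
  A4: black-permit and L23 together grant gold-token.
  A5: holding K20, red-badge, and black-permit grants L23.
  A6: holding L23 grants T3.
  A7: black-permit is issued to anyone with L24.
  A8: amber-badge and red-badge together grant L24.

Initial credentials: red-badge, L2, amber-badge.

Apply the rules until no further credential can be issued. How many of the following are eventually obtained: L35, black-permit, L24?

3

Holding amber-badge and red-badge grants L24 (A8).
Holding L24 grants black-permit (A7).
Holding black-permit and L2 grants L35 (A3).
L35: reached.
black-permit: reached.
L24: reached.
All 3 are reached.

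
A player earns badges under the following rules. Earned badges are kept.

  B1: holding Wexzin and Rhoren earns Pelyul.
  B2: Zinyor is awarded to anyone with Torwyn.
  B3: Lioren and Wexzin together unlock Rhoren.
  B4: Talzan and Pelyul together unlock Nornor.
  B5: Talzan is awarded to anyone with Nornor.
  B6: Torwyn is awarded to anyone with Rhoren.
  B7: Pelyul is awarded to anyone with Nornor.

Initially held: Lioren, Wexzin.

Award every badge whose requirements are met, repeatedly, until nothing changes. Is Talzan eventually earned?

No

Talzan would need Nornor (B5), but Nornor is never earned.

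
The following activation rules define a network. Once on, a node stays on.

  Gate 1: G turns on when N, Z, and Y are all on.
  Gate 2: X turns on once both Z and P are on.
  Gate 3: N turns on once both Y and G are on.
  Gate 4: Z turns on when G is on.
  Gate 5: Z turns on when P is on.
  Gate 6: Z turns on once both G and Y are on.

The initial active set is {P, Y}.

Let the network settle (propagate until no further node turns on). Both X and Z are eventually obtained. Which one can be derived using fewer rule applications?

Z: Gate 5: P on → Z on. [1 rule application]
X: Gate 5: P on → Z on. Gate 2: Z and P on → X on. [2 rule applications]
Z needs fewer.

Z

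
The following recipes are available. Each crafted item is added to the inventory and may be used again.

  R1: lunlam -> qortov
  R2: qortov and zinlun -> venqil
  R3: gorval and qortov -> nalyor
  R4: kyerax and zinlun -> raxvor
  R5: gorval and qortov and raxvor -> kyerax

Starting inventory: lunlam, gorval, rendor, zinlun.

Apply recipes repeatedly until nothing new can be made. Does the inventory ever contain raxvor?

No

raxvor would need kyerax and zinlun (R4), but kyerax is never obtained.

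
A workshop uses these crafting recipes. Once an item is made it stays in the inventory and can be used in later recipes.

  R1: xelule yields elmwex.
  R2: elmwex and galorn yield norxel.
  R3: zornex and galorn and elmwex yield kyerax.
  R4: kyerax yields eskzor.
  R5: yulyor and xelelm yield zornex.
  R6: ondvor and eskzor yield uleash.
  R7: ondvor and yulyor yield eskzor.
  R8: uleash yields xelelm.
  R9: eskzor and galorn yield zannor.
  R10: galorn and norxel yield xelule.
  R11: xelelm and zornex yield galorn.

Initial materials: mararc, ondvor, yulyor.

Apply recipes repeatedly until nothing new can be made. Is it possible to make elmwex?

No

elmwex would need xelule (R1), but xelule is never obtained.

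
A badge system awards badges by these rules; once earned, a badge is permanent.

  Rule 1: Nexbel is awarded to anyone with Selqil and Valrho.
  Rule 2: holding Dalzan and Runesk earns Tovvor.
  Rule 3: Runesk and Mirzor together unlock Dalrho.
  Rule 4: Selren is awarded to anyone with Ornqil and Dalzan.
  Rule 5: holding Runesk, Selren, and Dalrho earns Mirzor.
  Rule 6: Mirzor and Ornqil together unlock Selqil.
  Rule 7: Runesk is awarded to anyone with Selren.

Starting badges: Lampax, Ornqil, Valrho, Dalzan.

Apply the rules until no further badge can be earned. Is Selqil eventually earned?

No

Selqil would need Mirzor and Ornqil (Rule 6), but Mirzor is never earned.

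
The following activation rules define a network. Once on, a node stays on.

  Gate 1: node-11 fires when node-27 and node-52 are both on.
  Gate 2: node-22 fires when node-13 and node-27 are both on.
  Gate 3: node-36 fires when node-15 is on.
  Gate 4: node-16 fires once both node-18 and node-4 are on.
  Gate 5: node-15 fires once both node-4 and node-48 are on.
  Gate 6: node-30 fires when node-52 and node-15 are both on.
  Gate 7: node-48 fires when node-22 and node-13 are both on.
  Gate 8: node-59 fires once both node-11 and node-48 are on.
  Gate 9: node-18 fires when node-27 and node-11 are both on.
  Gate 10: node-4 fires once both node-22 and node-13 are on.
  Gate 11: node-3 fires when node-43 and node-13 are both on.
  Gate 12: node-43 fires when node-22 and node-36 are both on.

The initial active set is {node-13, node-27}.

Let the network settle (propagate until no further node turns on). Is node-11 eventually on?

No

node-11 would need node-27 and node-52 (Gate 1), but node-52 never turns on.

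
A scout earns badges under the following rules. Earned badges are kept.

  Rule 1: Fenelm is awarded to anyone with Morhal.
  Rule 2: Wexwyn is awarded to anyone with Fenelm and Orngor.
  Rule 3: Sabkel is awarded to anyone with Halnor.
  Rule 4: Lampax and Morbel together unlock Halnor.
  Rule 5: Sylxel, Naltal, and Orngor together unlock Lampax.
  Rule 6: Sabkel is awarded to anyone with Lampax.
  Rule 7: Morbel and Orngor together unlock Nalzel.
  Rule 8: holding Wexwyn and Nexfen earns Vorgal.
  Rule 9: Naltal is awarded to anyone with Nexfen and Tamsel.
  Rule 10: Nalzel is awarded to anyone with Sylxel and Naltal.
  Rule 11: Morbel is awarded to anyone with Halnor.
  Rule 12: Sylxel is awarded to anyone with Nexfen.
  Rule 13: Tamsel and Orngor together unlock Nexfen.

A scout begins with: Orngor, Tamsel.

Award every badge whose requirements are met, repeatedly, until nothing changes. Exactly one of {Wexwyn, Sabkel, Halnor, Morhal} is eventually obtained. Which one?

Sabkel

With Tamsel and Orngor, Nexfen is earned (Rule 13).
With Nexfen and Tamsel, Naltal is earned (Rule 9).
With Nexfen, Sylxel is earned (Rule 12).
With Sylxel, Naltal, and Orngor, Lampax is earned (Rule 5).
With Lampax, Sabkel is earned (Rule 6).
Halnor would need Lampax and Morbel (Rule 4), but Morbel is never earned. Wexwyn would need Fenelm and Orngor (Rule 2), but Fenelm is never earned. No rule produces Morhal, and it is not given.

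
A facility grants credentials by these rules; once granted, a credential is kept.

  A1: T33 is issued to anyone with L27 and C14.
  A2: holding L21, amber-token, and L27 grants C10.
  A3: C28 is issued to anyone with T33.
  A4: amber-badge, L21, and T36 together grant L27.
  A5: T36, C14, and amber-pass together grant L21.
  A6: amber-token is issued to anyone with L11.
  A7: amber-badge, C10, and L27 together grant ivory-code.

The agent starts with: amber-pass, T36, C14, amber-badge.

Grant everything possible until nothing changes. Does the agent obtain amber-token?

amber-token would need L11 (A6), but L11 is never granted.

No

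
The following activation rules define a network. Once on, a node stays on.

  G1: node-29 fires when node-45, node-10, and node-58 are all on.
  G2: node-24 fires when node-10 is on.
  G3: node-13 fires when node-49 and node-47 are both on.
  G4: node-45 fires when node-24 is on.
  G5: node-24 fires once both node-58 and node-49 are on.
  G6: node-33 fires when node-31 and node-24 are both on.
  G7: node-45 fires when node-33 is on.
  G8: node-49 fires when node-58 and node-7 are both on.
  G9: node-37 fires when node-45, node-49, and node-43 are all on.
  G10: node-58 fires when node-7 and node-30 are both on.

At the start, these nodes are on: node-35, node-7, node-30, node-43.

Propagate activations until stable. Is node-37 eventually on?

Yes

G10: node-7 and node-30 on → node-58 on.
node-58 and node-7 are on, so node-49 fires (G8).
G5: node-58 and node-49 on → node-24 on.
G4: node-24 on → node-45 on.
node-45, node-49, and node-43 are on, so node-37 fires (G9).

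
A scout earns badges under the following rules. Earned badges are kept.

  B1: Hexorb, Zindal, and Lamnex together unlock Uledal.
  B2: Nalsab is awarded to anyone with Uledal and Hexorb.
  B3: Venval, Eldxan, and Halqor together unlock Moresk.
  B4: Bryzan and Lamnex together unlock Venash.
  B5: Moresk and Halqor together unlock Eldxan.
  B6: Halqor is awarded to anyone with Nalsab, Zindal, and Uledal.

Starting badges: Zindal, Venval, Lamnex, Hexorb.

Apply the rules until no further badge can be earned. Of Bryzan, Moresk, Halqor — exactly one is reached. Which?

With Hexorb, Zindal, and Lamnex, Uledal is earned (B1).
With Uledal and Hexorb, Nalsab is earned (B2).
With Nalsab, Zindal, and Uledal, Halqor is earned (B6).
Moresk would need Venval, Eldxan, and Halqor (B3), but Eldxan is never earned. No rule produces Bryzan, and it is not given.

Halqor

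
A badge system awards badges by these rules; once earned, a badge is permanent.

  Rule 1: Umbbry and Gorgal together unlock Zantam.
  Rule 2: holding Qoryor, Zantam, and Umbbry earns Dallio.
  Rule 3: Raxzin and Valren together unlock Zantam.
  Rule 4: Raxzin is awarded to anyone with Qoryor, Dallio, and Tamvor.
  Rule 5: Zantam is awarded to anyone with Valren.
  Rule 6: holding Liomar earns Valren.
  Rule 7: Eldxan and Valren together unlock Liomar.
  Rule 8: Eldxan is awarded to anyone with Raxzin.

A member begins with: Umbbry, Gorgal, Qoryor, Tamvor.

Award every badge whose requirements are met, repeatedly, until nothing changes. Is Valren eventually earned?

Valren would need Liomar (Rule 6), but Liomar is never earned.

No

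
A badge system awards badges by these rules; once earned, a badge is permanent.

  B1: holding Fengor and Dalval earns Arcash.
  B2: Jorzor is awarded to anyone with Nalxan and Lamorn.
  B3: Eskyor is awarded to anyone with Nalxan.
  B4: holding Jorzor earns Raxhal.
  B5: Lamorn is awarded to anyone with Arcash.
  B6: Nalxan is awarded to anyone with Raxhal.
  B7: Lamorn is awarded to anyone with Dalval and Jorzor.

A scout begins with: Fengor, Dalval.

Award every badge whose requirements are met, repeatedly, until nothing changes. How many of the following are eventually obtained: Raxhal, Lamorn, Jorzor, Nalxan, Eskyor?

1

With Fengor and Dalval, Arcash is earned (B1).
With Arcash, Lamorn is earned (B5).
Raxhal would need Jorzor (B4), but Jorzor is never earned.
Lamorn: reached.
Jorzor would need Nalxan and Lamorn (B2), but Nalxan is never earned.
Nalxan would need Raxhal (B6), but Raxhal is never earned.
Eskyor would need Nalxan (B3), but Nalxan is never earned.
Reached: Lamorn — 1 of the 5.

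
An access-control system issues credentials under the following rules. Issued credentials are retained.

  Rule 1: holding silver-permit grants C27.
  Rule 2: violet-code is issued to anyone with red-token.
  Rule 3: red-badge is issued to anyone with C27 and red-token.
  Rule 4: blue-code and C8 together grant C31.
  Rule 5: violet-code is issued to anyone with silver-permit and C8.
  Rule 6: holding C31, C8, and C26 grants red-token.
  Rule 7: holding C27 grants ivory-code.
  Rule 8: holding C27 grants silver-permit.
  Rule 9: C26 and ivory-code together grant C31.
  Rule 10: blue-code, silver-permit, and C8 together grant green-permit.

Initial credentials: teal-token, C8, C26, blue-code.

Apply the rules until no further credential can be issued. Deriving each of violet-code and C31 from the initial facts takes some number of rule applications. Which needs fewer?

C31

C31: Holding blue-code and C8 grants C31 (Rule 4). [1 rule application]
violet-code: Holding blue-code and C8 grants C31 (Rule 4). Holding C31, C8, and C26 grants red-token (Rule 6). Holding red-token grants violet-code (Rule 2). [3 rule applications]
C31 needs fewer.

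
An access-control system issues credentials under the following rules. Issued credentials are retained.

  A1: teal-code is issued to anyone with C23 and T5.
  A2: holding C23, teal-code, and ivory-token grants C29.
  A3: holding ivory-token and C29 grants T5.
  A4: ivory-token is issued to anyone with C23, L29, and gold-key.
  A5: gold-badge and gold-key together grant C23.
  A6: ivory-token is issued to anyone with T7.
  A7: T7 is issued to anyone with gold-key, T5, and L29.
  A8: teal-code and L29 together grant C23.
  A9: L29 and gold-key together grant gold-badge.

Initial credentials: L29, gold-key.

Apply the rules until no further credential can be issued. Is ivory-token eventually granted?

Yes

Holding L29 and gold-key grants gold-badge (A9).
Holding gold-badge and gold-key grants C23 (A5).
Holding C23, L29, and gold-key grants ivory-token (A4).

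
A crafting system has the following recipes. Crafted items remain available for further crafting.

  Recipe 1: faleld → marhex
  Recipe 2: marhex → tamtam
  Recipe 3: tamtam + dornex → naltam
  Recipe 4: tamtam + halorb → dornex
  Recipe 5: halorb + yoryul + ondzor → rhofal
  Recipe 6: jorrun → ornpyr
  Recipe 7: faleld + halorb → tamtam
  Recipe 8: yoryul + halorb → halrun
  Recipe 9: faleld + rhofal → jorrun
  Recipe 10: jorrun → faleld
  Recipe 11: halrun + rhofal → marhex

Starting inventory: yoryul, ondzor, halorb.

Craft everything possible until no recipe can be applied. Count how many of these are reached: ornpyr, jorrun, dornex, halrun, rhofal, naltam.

4

halorb + yoryul + ondzor → rhofal (Recipe 5).
Using Recipe 8, yoryul and halorb make halrun.
Using Recipe 11, halrun and rhofal make marhex.
Using Recipe 2, marhex makes tamtam.
Using Recipe 4, tamtam and halorb make dornex.
Using Recipe 3, tamtam and dornex make naltam.
ornpyr would need jorrun (Recipe 6), but jorrun is never obtained.
jorrun would need faleld and rhofal (Recipe 9), but faleld is never obtained.
dornex: reached.
halrun: reached.
rhofal: reached.
naltam: reached.
Reached: dornex, halrun, rhofal, and naltam — 4 of the 6.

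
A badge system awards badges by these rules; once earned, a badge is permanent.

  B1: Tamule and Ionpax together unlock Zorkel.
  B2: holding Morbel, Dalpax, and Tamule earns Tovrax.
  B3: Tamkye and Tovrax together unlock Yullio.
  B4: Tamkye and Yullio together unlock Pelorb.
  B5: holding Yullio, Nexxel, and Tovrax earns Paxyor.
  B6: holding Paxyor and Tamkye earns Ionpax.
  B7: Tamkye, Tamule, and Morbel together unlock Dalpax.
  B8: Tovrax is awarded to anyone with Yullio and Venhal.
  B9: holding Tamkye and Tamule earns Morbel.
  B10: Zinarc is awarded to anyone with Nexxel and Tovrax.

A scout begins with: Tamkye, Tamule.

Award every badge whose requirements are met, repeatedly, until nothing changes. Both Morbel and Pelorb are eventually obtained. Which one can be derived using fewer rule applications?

Morbel

Morbel: With Tamkye and Tamule, Morbel is earned (B9). [1 rule application]
Pelorb: With Tamkye and Tamule, Morbel is earned (B9). With Tamkye, Tamule, and Morbel, Dalpax is earned (B7). With Morbel, Dalpax, and Tamule, Tovrax is earned (B2). With Tamkye and Tovrax, Yullio is earned (B3). With Tamkye and Yullio, Pelorb is earned (B4). [5 rule applications]
Morbel needs fewer.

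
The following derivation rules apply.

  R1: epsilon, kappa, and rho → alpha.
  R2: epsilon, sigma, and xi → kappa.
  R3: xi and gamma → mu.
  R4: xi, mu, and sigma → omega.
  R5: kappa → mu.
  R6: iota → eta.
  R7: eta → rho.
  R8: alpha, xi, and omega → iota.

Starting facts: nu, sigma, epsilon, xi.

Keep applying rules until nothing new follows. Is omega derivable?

Yes

epsilon, sigma, and xi hold, so kappa follows (R2).
From kappa, R5 gives mu.
xi, mu, and sigma hold, so omega follows (R4).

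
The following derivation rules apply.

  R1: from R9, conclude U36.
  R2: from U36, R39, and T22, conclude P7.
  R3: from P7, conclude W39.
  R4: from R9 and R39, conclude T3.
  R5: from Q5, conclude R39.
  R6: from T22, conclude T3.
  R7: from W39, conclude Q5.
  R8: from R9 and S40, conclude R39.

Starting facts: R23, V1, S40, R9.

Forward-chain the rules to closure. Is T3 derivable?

From R9 and S40, R8 gives R39.
R9 and R39 hold, so T3 follows (R4).

Yes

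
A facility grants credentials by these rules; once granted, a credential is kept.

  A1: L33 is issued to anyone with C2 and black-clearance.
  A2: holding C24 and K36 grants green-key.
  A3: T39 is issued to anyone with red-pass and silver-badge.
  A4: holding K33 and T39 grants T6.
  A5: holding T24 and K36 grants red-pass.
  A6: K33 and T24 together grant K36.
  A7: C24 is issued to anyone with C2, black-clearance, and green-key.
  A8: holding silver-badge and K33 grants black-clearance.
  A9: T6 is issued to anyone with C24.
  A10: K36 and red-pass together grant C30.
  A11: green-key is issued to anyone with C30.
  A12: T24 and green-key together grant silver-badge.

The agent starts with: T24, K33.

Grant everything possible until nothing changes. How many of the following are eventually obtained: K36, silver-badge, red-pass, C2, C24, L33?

3

Holding K33 and T24 grants K36 (A6).
Holding T24 and K36 grants red-pass (A5).
Holding K36 and red-pass grants C30 (A10).
Holding C30 grants green-key (A11).
Holding T24 and green-key grants silver-badge (A12).
K36: reached.
silver-badge: reached.
red-pass: reached.
No rule produces C2, and it is not given.
C24 would need C2, black-clearance, and green-key (A7), but C2 is never granted.
L33 would need C2 and black-clearance (A1), but C2 is never granted.
Reached: K36, silver-badge, and red-pass — 3 of the 6.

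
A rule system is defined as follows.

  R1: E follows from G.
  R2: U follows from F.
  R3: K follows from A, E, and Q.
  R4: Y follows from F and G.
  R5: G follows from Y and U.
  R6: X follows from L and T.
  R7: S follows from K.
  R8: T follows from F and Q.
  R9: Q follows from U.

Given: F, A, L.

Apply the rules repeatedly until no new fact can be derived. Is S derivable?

S would need K (R7), but K is never established.

No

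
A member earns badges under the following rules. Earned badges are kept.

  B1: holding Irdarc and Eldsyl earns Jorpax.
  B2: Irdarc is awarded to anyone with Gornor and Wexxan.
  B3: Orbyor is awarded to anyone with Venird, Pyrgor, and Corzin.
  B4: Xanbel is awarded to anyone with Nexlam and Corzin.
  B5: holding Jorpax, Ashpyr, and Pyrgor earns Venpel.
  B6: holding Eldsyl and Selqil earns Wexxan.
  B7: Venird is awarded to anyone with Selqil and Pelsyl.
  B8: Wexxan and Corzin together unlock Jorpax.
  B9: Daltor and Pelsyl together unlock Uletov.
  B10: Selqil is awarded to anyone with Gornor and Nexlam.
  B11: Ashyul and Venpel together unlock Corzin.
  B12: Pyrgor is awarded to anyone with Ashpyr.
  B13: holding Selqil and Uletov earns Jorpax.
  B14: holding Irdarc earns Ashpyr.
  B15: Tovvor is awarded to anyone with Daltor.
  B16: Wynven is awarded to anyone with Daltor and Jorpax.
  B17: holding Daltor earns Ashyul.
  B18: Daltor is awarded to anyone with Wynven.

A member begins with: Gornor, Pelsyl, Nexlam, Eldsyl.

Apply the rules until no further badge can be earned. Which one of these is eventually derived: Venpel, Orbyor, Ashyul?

With Gornor and Nexlam, Selqil is earned (B10).
With Eldsyl and Selqil, Wexxan is earned (B6).
With Gornor and Wexxan, Irdarc is earned (B2).
With Irdarc and Eldsyl, Jorpax is earned (B1).
With Irdarc, Ashpyr is earned (B14).
With Ashpyr, Pyrgor is earned (B12).
With Jorpax, Ashpyr, and Pyrgor, Venpel is earned (B5).
Orbyor would need Venird, Pyrgor, and Corzin (B3), but Corzin is never earned. Ashyul would need Daltor (B17), but Daltor is never earned.

Venpel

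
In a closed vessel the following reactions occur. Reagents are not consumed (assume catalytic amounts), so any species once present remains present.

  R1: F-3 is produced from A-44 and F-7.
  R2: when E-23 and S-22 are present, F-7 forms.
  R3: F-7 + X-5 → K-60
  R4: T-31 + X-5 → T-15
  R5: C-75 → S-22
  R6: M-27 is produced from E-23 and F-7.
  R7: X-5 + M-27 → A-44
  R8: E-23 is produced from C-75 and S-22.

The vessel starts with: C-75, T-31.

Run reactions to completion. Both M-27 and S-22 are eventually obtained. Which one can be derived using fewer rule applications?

S-22: C-75 present → S-22 forms (R5). [1 rule application]
M-27: C-75 present → S-22 forms (R5). C-75 and S-22 present → E-23 forms (R8). E-23 and S-22 present → F-7 forms (R2). E-23 and F-7 present → M-27 forms (R6). [4 rule applications]
S-22 needs fewer.

S-22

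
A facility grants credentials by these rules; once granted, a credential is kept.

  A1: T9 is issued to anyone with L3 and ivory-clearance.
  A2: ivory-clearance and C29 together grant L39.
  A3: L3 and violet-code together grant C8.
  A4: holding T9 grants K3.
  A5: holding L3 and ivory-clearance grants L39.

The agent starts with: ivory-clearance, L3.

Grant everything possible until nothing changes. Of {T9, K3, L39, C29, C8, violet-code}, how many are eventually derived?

3

Holding L3 and ivory-clearance grants L39 (A5).
Holding L3 and ivory-clearance grants T9 (A1).
Holding T9 grants K3 (A4).
T9: reached.
K3: reached.
L39: reached.
No rule produces C29, and it is not given.
C8 would need L3 and violet-code (A3), but violet-code is never granted.
No rule produces violet-code, and it is not given.
Reached: T9, K3, and L39 — 3 of the 6.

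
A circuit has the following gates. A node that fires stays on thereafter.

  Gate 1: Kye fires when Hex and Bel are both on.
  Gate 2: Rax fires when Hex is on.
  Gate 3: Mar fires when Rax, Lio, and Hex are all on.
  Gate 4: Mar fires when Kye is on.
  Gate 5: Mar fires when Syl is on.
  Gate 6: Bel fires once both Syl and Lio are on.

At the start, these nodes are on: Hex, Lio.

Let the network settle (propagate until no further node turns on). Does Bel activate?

Bel would need Syl and Lio (Gate 6), but Syl never turns on.

No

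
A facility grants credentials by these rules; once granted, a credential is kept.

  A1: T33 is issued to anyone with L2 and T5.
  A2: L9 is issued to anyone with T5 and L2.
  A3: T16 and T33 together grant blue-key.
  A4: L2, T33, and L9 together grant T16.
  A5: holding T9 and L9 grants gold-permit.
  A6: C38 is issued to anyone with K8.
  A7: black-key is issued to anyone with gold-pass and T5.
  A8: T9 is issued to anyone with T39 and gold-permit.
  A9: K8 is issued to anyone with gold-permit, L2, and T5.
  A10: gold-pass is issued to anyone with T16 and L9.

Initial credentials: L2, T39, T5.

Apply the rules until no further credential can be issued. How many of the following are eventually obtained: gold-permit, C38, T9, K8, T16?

1

Holding T5 and L2 grants L9 (A2).
Holding L2 and T5 grants T33 (A1).
Holding L2, T33, and L9 grants T16 (A4).
gold-permit would need T9 and L9 (A5), but T9 is never granted.
C38 would need K8 (A6), but K8 is never granted.
T9 would need T39 and gold-permit (A8), but gold-permit is never granted.
K8 would need gold-permit, L2, and T5 (A9), but gold-permit is never granted.
T16: reached.
Reached: T16 — 1 of the 5.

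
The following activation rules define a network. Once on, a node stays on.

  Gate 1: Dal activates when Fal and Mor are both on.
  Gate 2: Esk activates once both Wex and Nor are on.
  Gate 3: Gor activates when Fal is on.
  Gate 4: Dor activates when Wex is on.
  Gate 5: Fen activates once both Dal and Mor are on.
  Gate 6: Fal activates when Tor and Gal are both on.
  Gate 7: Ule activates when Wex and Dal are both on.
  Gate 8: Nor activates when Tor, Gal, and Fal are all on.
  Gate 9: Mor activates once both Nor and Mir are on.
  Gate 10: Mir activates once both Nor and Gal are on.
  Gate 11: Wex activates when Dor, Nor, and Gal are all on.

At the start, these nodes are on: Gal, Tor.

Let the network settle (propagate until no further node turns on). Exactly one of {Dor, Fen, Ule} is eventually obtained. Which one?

Fen

Gate 6: Tor and Gal on → Fal on.
Tor, Gal, and Fal are on, so Nor activates (Gate 8).
Gate 10: Nor and Gal on → Mir on.
Gate 9: Nor and Mir on → Mor on.
Fal and Mor are on, so Dal activates (Gate 1).
Dal and Mor are on, so Fen activates (Gate 5).
Ule would need Wex and Dal (Gate 7), but Wex never turns on. Dor would need Wex (Gate 4), but Wex never turns on.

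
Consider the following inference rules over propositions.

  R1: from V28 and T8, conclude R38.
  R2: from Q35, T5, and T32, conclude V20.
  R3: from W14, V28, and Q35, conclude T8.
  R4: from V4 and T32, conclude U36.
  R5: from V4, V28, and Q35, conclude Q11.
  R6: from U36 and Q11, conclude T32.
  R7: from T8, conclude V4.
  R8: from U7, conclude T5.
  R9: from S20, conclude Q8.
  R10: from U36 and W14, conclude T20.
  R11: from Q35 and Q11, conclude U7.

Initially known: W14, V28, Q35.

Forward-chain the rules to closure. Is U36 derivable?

No

U36 would need V4 and T32 (R4), but T32 is never established.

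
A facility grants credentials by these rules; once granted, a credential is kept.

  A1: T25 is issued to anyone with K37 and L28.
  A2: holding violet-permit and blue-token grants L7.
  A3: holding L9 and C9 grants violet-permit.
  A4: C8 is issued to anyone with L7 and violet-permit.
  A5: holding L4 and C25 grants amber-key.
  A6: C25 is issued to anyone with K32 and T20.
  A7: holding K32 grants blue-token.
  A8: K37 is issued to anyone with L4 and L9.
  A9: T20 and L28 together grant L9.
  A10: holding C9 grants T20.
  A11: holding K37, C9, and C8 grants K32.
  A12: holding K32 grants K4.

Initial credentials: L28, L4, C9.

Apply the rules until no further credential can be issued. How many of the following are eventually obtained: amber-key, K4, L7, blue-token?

0

amber-key would need L4 and C25 (A5), but C25 is never granted.
K4 would need K32 (A12), but K32 is never granted.
L7 would need violet-permit and blue-token (A2), but blue-token is never granted.
blue-token would need K32 (A7), but K32 is never granted.
None of the 4 are reached.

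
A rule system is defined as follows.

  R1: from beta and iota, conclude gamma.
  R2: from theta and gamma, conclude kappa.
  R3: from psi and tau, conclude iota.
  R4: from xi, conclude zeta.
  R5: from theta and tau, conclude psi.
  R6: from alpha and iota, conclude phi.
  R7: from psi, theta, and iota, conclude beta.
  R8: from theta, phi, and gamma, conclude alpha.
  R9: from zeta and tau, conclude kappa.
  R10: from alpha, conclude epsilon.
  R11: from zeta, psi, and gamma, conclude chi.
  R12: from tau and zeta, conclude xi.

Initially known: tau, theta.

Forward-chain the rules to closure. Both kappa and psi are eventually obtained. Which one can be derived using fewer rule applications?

psi

psi: From theta and tau, R5 gives psi. [1 rule application]
kappa: theta and tau hold, so psi follows (R5). psi and tau hold, so iota follows (R3). psi, theta, and iota hold, so beta follows (R7). From beta and iota, R1 gives gamma. theta and gamma hold, so kappa follows (R2). [5 rule applications]
psi needs fewer.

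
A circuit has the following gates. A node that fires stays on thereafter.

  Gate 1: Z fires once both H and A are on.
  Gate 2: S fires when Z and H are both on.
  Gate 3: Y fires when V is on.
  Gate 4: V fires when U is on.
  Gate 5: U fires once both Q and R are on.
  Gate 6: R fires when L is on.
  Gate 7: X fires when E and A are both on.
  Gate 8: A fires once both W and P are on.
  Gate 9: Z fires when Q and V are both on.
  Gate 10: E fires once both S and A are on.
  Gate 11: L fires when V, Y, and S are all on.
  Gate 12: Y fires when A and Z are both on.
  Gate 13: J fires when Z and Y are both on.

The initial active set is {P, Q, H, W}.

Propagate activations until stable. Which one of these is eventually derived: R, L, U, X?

X

W and P are on, so A fires (Gate 8).
H and A are on, so Z fires (Gate 1).
Z and H are on, so S fires (Gate 2).
Gate 10: S and A on → E on.
Gate 7: E and A on → X on.
R would need L (Gate 6), but L never turns on. L would need V, Y, and S (Gate 11), but V never turns on. U would need Q and R (Gate 5), but R never turns on.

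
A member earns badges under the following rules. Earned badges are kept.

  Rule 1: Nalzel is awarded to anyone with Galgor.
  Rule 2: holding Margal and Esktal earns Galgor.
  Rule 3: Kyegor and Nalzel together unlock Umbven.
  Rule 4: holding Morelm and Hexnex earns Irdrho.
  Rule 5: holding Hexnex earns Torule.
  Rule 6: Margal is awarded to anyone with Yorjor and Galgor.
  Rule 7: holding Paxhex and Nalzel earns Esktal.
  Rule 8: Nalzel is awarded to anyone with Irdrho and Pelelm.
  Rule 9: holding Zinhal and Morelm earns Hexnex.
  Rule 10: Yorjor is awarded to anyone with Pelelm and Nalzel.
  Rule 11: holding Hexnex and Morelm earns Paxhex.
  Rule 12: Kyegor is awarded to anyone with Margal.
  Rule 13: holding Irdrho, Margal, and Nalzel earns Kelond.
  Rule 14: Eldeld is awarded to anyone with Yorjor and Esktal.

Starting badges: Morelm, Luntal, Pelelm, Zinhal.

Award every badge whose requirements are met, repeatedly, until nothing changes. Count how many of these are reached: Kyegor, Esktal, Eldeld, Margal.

With Zinhal and Morelm, Hexnex is earned (Rule 9).
With Hexnex and Morelm, Paxhex is earned (Rule 11).
With Morelm and Hexnex, Irdrho is earned (Rule 4).
With Irdrho and Pelelm, Nalzel is earned (Rule 8).
With Paxhex and Nalzel, Esktal is earned (Rule 7).
With Pelelm and Nalzel, Yorjor is earned (Rule 10).
With Yorjor and Esktal, Eldeld is earned (Rule 14).
Kyegor would need Margal (Rule 12), but Margal is never earned.
Esktal: reached.
Eldeld: reached.
Margal would need Yorjor and Galgor (Rule 6), but Galgor is never earned.
Reached: Esktal and Eldeld — 2 of the 4.

2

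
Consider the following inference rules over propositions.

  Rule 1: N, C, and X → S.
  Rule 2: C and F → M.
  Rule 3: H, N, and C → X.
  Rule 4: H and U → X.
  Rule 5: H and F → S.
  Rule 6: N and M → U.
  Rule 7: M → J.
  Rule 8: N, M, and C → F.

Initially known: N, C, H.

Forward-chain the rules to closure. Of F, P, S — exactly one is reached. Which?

From H, N, and C, Rule 3 gives X.
From N, C, and X, Rule 1 gives S.
No rule produces P, and it is not given. F would need N, M, and C (Rule 8), but M is never established.

S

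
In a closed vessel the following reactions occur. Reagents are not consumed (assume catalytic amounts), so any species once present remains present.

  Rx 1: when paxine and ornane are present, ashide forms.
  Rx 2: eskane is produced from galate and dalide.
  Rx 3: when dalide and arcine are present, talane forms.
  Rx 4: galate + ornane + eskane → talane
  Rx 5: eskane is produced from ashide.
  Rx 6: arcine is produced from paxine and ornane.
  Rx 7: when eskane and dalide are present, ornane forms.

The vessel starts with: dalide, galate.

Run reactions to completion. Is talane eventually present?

Yes

galate and dalide present → eskane forms (Rx 2).
eskane and dalide present → ornane forms (Rx 7).
galate, ornane, and eskane present → talane forms (Rx 4).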